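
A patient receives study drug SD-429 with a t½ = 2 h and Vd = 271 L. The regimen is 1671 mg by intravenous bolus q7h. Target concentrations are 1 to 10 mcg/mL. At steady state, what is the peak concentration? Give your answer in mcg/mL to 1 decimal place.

Over one 7-h interval, 7/2 ≈ 3.5 half-lives elapse, leaving f ≈ 0.0884 of each dose.
At steady state, accumulation factor R = 1/(1 − e^(−kτ)) ≈ 1.0970.
Each bolus raises the concentration by D/Vd = 1671/271 ≈ 6.166 mcg/mL.
Steady-state peak Cmax,ss = C₀·R ≈ 6.166 × 1.0970 ≈ 6.764 mcg/mL.
Peak 6.8 mcg/mL vs MTC 10 mcg/mL: below toxic threshold.

6.8 mcg/mL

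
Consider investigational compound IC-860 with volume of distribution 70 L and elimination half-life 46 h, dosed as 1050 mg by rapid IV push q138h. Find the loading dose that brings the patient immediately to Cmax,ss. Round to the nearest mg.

f = (1/2)^(138/46) ≈ 0.125000; accumulation ratio R = 1/(1−f) ≈ 1.14286.
Loading dose to hit Cmax,ss on first dose: D_load = D_maint·R ≈ 1050 × 1.14286 ≈ 1200.00 mg.

1200 mg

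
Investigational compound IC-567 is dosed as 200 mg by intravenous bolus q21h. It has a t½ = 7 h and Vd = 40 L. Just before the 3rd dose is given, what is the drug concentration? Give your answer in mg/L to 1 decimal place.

f = (1/2)^(τ/t½) = (1/2)^(21/7) ≈ 0.1250.
C₀ = D/Vd = 200/40 ≈ 5.000 mg/L.
Before the 3rd dose, 2 doses have been given. Superposition: Cmin = C₀·(f + f²).
≈ 5.000 × (0.1250 + 0.0156) ≈ 5.000 × 0.1406 ≈ 0.703 mg/L.

0.7 mg/L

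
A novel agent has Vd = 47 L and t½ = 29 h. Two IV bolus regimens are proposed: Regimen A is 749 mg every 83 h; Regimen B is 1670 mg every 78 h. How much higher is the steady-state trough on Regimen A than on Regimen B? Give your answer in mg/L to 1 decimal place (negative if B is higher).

Regimen A: f = (1/2)^(83/29) ≈ 0.1375; Cmin,ss = (749/47)·f/(1−f) ≈ 2.541 mg/L.
Regimen B: f = (1/2)^(78/29) ≈ 0.1550; Cmin,ss = (1670/47)·f/(1−f) ≈ 6.518 mg/L.
Difference ≈ 2.541 − 6.518 ≈ -3.977 mg/L.

-4.0 mg/L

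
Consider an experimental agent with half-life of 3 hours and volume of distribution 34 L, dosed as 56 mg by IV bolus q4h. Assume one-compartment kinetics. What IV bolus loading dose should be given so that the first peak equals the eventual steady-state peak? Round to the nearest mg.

93 mg

f = (1/2)^(4/3) ≈ 0.396850; accumulation ratio R = 1/(1−f) ≈ 1.65796.
Loading dose to hit Cmax,ss on first dose: D_load = D_maint·R ≈ 56 × 1.65796 ≈ 92.85 mg.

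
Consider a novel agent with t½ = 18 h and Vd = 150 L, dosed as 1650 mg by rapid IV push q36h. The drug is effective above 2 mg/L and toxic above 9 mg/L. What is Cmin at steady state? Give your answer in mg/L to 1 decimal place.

τ = 36 h = 2 half-lives, so f = (1/2)^2 = 0.25.
At steady state, R = 1/(1 − 0.25) = 4/3.
Single-dose peak C₀ = D/Vd = 1650/150 = 11 mg/L.
Steady-state peak Cmax,ss = C₀·R = 11 × 4/3 ≈ 14.667 mg/L.
Steady-state trough Cmin,ss = Cmax,ss·f ≈ 14.667 × 0.25 ≈ 3.667 mg/L.
Trough 3.7 mg/L vs MEC 2 mg/L: adequate.

3.7 mg/L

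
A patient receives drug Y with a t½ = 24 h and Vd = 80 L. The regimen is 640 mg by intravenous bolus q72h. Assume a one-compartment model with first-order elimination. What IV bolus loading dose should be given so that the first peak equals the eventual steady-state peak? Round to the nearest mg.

731 mg

f = (1/2)^(72/24) ≈ 0.125000; accumulation ratio R = 1/(1−f) ≈ 1.14286.
Loading dose to hit Cmax,ss on first dose: D_load = D_maint·R ≈ 640 × 1.14286 ≈ 731.43 mg.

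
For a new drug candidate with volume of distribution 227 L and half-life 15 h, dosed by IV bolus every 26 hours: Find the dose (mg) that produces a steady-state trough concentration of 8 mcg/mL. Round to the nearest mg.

4222 mg

τ/t½ = 26/15 ≈ 1.7333, so f = (1/2)^(26/15) ≈ 0.300756.
Cmin,ss = (D/Vd)·f/(1−f), so D = Cmin,ss·Vd·(1−f)/f.
D = 8 × 227 × (1−f)/f ≈ 8 × 227 × 2.32495 ≈ 4222.11 mg.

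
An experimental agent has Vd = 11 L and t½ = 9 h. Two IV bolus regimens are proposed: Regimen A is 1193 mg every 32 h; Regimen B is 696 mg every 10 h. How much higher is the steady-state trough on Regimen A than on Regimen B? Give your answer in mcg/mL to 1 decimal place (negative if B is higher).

Regimen A: f = (1/2)^(32/9) ≈ 0.0850; Cmin,ss = (1193/11)·f/(1−f) ≈ 10.075 mcg/mL.
Regimen B: f = (1/2)^(10/9) ≈ 0.4629; Cmin,ss = (696/11)·f/(1−f) ≈ 54.532 mcg/mL.
Difference ≈ 10.075 − 54.532 ≈ -44.457 mcg/mL.

-44.5 mcg/mL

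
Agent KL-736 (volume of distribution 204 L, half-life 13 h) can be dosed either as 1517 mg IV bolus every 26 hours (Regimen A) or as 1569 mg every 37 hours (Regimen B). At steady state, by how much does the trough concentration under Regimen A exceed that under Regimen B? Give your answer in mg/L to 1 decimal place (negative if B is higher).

1.2 mg/L

Regimen A: f = (1/2)^(26/13) ≈ 0.2500; Cmin,ss = (1517/204)·f/(1−f) ≈ 2.479 mg/L.
Regimen B: f = (1/2)^(37/13) ≈ 0.1391; Cmin,ss = (1569/204)·f/(1−f) ≈ 1.243 mg/L.
Difference ≈ 2.479 − 1.243 ≈ 1.236 mg/L.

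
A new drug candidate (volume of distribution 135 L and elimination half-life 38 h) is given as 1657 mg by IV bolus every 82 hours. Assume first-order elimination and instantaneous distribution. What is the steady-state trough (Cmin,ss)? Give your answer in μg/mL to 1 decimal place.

τ/t½ = 82/38 ≈ 2.1579, so fraction remaining f = (1/2)^(82/38) ≈ 0.2241.
At steady state, accumulation factor R = 1/(1 − e^(−kτ)) ≈ 1.2888.
Each bolus raises the concentration by D/Vd = 1657/135 ≈ 12.274 μg/mL.
Steady-state peak Cmax,ss = C₀·R ≈ 12.274 × 1.2888 ≈ 15.819 μg/mL.
One interval later, Cmin,ss = Cmax,ss·e^(−kτ) ≈ 15.819 × 0.2241 ≈ 3.545 μg/mL.

3.5 μg/mL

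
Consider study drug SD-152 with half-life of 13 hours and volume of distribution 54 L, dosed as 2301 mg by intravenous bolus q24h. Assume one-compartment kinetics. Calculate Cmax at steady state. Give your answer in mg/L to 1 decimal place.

59.0 mg/L

k = ln2/t½ = ln2/13 ≈ 0.053319 h⁻¹; fraction remaining f = e^(−kτ) = e^(−0.053319×24) ≈ 0.2781.
At steady state, accumulation factor R = 1/(1 − e^(−kτ)) ≈ 1.3852.
Single-dose peak C₀ = D/Vd = 2301/54 ≈ 42.611 mg/L.
Steady-state peak Cmax,ss = C₀·R ≈ 42.611 × 1.3852 ≈ 59.025 mg/L.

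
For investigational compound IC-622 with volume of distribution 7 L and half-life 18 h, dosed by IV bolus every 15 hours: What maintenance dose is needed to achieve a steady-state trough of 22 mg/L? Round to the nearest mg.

120 mg

τ/t½ = 15/18 ≈ 0.83333, so f = (1/2)^(15/18) ≈ 0.561231.
Cmin,ss = (D/Vd)·f/(1−f), so D = Cmin,ss·Vd·(1−f)/f.
D = 22 × 7 × (1−f)/f ≈ 22 × 7 × 0.78180 ≈ 120.40 mg.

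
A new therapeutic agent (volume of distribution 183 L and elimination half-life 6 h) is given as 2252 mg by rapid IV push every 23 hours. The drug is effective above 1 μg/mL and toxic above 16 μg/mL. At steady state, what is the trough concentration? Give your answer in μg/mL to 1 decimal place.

k = ln2/t½ = ln2/6 ≈ 0.115525 h⁻¹; fraction remaining f = e^(−kτ) = e^(−0.115525×23) ≈ 0.0702.
At steady state, accumulation factor R = 1/(1 − e^(−kτ)) ≈ 1.0755.
Each bolus raises the concentration by D/Vd = 2252/183 ≈ 12.306 μg/mL.
Steady-state peak Cmax,ss = C₀·R ≈ 12.306 × 1.0755 ≈ 13.235 μg/mL.
Steady-state trough Cmin,ss = Cmax,ss·f ≈ 13.235 × 0.0702 ≈ 0.929 μg/mL.
Trough 0.9 μg/mL vs MEC 1 μg/mL: subtherapeutic.

0.9 μg/mL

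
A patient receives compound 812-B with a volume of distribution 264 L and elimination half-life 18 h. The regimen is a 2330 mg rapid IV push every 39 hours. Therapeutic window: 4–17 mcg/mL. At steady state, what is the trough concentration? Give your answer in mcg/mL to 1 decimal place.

2.5 mcg/mL

τ/t½ = 39/18 ≈ 2.1667, so fraction remaining f = (1/2)^(39/18) ≈ 0.2227.
Single-dose peak C₀ = D/Vd = 2330/264 ≈ 8.826 mcg/mL.
Steady-state trough Cmin,ss = C₀·f/(1−f) ≈ 8.826 × 0.2227/0.7773 ≈ 2.529 mcg/mL.
Trough 2.5 mcg/mL vs MEC 4 mcg/mL: subtherapeutic.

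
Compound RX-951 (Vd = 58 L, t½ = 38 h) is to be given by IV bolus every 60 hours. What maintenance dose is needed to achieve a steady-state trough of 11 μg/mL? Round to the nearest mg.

1268 mg

τ/t½ = 60/38 ≈ 1.5789, so f = (1/2)^(60/38) ≈ 0.334726.
Cmin,ss = (D/Vd)·f/(1−f), so D = Cmin,ss·Vd·(1−f)/f.
D = 11 × 58 × (1−f)/f ≈ 11 × 58 × 1.98752 ≈ 1268.04 mg.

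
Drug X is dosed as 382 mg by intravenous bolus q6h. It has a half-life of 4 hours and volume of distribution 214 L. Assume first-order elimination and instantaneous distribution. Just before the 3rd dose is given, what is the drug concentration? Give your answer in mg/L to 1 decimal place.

0.9 mg/L

f = (1/2)^(τ/t½) = (1/2)^(6/4) ≈ 0.3536.
C₀ = D/Vd = 382/214 ≈ 1.785 mg/L.
Before the 3rd dose, 2 doses have been given. Superposition: Cmin = C₀·(f + f²).
≈ 1.785 × (0.3536 + 0.1250) ≈ 1.785 × 0.4786 ≈ 0.854 mg/L.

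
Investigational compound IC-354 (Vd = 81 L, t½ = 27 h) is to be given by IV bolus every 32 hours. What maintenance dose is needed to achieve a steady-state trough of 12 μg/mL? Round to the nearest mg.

τ/t½ = 32/27 ≈ 1.1852, so f = (1/2)^(32/27) ≈ 0.439768.
Cmin,ss = (D/Vd)·f/(1−f), so D = Cmin,ss·Vd·(1−f)/f.
D = 12 × 81 × (1−f)/f ≈ 12 × 81 × 1.27393 ≈ 1238.26 mg.

1238 mg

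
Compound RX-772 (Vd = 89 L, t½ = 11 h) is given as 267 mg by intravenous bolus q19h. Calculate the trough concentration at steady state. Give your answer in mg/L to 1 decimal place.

1.3 mg/L

τ/t½ = 19/11 ≈ 1.7273, so fraction remaining f = (1/2)^(19/11) ≈ 0.3020.
Accumulation ratio R = 1/(1 − f) ≈ 1/0.6980 ≈ 1.4327.
Single-dose peak C₀ = D/Vd = 267/89 ≈ 3.000 mg/L.
Steady-state peak Cmax,ss = C₀·R ≈ 3.000 × 1.4327 ≈ 4.298 mg/L.
One interval later, Cmin,ss = Cmax,ss·e^(−kτ) ≈ 4.298 × 0.3020 ≈ 1.298 mg/L.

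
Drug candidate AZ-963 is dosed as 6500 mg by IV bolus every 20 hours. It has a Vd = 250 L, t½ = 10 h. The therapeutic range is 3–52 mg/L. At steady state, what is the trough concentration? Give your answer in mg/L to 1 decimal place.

τ = 20 h = 2 half-lives, so f = (1/2)^2 = 0.25.
Accumulation ratio R = 1/(1 − f) = 1/0.75 = 4/3.
Single-dose peak C₀ = D/Vd = 6500/250 = 26 mg/L.
Steady-state peak Cmax,ss = C₀·R = 26 × 4/3 ≈ 34.667 mg/L.
Steady-state trough Cmin,ss = Cmax,ss·f ≈ 34.667 × 0.25 ≈ 8.667 mg/L.
Trough 8.7 mg/L vs MEC 3 mg/L: adequate.

8.7 mg/L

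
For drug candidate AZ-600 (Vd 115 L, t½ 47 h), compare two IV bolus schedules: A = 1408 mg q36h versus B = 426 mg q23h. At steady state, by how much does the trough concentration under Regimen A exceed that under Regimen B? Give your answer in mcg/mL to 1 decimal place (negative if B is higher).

Regimen A: f = (1/2)^(36/47) ≈ 0.5881; Cmin,ss = (1408/115)·f/(1−f) ≈ 17.481 mcg/mL.
Regimen B: f = (1/2)^(23/47) ≈ 0.7123; Cmin,ss = (426/115)·f/(1−f) ≈ 9.171 mcg/mL.
Difference ≈ 17.481 − 9.171 ≈ 8.310 mcg/mL.

8.3 mcg/mL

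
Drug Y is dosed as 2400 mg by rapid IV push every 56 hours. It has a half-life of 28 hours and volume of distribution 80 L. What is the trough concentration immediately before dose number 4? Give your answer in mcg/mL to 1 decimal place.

9.8 mcg/mL

f = (1/2)^(τ/t½) = (1/2)^(56/28) ≈ 0.2500.
C₀ = D/Vd = 2400/80 ≈ 30.000 mcg/mL.
Before the 4th dose, 3 doses have been given. Superposition: Cmin = C₀·(f + f² + … + f^3).
≈ 30.000 × (0.2500 + 0.0625 + 0.0156) ≈ 30.000 × 0.3281 ≈ 9.843 mcg/mL.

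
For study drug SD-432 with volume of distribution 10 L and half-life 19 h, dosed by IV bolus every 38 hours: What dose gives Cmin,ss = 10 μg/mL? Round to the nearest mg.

300 mg

τ/t½ = 38/19 ≈ 2, so f = (1/2)^(38/19) ≈ 0.250000.
Cmin,ss = (D/Vd)·f/(1−f), so D = Cmin,ss·Vd·(1−f)/f.
D = 10 × 10 × (1−f)/f ≈ 10 × 10 × 3.00000 ≈ 300.00 mg.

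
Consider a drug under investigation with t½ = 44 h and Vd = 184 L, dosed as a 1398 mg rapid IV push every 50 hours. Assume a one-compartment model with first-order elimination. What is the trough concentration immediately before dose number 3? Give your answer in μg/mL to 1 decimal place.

5.0 μg/mL

f = (1/2)^(τ/t½) = (1/2)^(50/44) ≈ 0.4549.
C₀ = D/Vd = 1398/184 ≈ 7.598 μg/mL.
Before the 3rd dose, 2 doses have been given. Superposition: Cmin = C₀·(f + f²).
≈ 7.598 × (0.4549 + 0.2069) ≈ 7.598 × 0.6618 ≈ 5.028 μg/mL.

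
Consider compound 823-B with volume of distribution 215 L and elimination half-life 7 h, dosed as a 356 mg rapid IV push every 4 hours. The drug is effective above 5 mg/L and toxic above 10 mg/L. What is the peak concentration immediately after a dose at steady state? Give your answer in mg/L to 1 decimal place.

5.1 mg/L

k = ln2/t½ = ln2/7 ≈ 0.099021 h⁻¹; fraction remaining f = e^(−kτ) = e^(−0.099021×4) ≈ 0.6730.
Accumulation ratio R = 1/(1 − f) ≈ 1/0.3270 ≈ 3.0581.
Each bolus raises the concentration by D/Vd = 356/215 ≈ 1.656 mg/L.
Cmax,ss = C₀/(1 − f) ≈ 1.656/0.3270 ≈ 5.064 mg/L.
Peak 5.1 mg/L vs MTC 10 mg/L: below toxic threshold.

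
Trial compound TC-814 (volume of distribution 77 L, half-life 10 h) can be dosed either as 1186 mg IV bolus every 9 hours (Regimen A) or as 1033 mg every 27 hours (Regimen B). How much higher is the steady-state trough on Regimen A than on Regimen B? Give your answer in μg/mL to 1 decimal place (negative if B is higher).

Regimen A: f = (1/2)^(9/10) ≈ 0.5359; Cmin,ss = (1186/77)·f/(1−f) ≈ 17.786 μg/mL.
Regimen B: f = (1/2)^(27/10) ≈ 0.1539; Cmin,ss = (1033/77)·f/(1−f) ≈ 2.440 μg/mL.
Difference ≈ 17.786 − 2.440 ≈ 15.346 μg/mL.

15.3 μg/mL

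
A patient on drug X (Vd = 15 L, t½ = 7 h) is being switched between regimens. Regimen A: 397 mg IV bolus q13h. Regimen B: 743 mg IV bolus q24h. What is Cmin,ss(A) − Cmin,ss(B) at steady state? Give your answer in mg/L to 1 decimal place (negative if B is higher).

5.0 mg/L

Regimen A: f = (1/2)^(13/7) ≈ 0.2760; Cmin,ss = (397/15)·f/(1−f) ≈ 10.090 mg/L.
Regimen B: f = (1/2)^(24/7) ≈ 0.0929; Cmin,ss = (743/15)·f/(1−f) ≈ 5.073 mg/L.
Difference ≈ 10.090 − 5.073 ≈ 5.017 mg/L.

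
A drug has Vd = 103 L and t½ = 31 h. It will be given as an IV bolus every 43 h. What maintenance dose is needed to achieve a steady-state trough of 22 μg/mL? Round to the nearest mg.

τ/t½ = 43/31 ≈ 1.3871, so f = (1/2)^(43/31) ≈ 0.382333.
Cmin,ss = (D/Vd)·f/(1−f), so D = Cmin,ss·Vd·(1−f)/f.
D = 22 × 103 × (1−f)/f ≈ 22 × 103 × 1.61552 ≈ 3660.77 mg.

3661 mg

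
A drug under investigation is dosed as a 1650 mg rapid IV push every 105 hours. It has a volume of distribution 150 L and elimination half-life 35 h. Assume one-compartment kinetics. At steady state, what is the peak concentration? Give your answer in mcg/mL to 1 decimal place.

12.6 mcg/mL

The dosing interval is 3 half-lives, so f = 2^(−3) = 0.125.
At steady state, R = 1/(1 − 0.125) = 8/7.
Single-dose peak C₀ = D/Vd = 1650/150 = 11 mcg/mL.
Steady-state peak Cmax,ss = C₀·R = 11 × 8/7 ≈ 12.571 mcg/mL.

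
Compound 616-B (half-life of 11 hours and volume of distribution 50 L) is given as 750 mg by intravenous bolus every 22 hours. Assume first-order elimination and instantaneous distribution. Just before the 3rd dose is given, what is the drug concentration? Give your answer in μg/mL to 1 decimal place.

f = (1/2)^(τ/t½) = (1/2)^(22/11) ≈ 0.2500.
C₀ = D/Vd = 750/50 ≈ 15.000 μg/mL.
Before the 3rd dose, 2 doses have been given. Superposition: Cmin = C₀·(f + f²).
≈ 15.000 × (0.2500 + 0.0625) ≈ 15.000 × 0.3125 ≈ 4.688 μg/mL.

4.7 μg/mL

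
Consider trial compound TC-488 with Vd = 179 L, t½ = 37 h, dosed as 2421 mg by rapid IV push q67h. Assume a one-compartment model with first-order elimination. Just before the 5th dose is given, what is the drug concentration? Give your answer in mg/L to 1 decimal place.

5.4 mg/L

f = (1/2)^(τ/t½) = (1/2)^(67/37) ≈ 0.2850.
C₀ = D/Vd = 2421/179 ≈ 13.525 mg/L.
Before the 5th dose, 4 doses have been given. Superposition: Cmin = C₀·(f + f² + … + f^4).
≈ 13.525 × (0.2850 + 0.0812 + 0.0231 + 0.0066) ≈ 13.525 × 0.3959 ≈ 5.355 mg/L.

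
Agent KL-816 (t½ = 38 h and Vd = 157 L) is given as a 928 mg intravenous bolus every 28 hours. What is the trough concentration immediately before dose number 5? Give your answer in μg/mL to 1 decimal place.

7.7 μg/mL

f = (1/2)^(τ/t½) = (1/2)^(28/38) ≈ 0.6001.
C₀ = D/Vd = 928/157 ≈ 5.911 μg/mL.
Before the 5th dose, 4 doses have been given. Superposition: Cmin = C₀·(f + f² + … + f^4).
≈ 5.911 × (0.6001 + 0.3601 + 0.2161 + 0.1297) ≈ 5.911 × 1.3060 ≈ 7.720 μg/mL.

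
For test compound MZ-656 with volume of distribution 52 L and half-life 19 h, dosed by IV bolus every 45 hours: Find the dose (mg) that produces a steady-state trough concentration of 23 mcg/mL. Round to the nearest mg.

τ/t½ = 45/19 ≈ 2.3684, so f = (1/2)^(45/19) ≈ 0.193657.
Cmin,ss = (D/Vd)·f/(1−f), so D = Cmin,ss·Vd·(1−f)/f.
D = 23 × 52 × (1−f)/f ≈ 23 × 52 × 4.16377 ≈ 4979.87 mg.

4980 mg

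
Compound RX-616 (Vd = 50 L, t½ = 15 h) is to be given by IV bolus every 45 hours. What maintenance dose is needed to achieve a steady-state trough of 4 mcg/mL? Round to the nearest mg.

τ/t½ = 45/15 ≈ 3, so f = (1/2)^(45/15) ≈ 0.125000.
Cmin,ss = (D/Vd)·f/(1−f), so D = Cmin,ss·Vd·(1−f)/f.
D = 4 × 50 × (1−f)/f ≈ 4 × 50 × 7.00000 ≈ 1400.00 mg.

1400 mg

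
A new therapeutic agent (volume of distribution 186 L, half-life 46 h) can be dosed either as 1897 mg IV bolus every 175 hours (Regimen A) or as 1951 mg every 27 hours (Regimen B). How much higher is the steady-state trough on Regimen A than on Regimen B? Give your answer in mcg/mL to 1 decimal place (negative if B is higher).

-20.1 mcg/mL

Regimen A: f = (1/2)^(175/46) ≈ 0.0716; Cmin,ss = (1897/186)·f/(1−f) ≈ 0.787 mcg/mL.
Regimen B: f = (1/2)^(27/46) ≈ 0.6657; Cmin,ss = (1951/186)·f/(1−f) ≈ 20.888 mcg/mL.
Difference ≈ 0.787 − 20.888 ≈ -20.101 mcg/mL.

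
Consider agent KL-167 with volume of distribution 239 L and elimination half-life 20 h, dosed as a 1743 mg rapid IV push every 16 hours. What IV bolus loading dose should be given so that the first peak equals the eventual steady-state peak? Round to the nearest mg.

f = (1/2)^(16/20) ≈ 0.574349; accumulation ratio R = 1/(1−f) ≈ 2.34934.
Loading dose to hit Cmax,ss on first dose: D_load = D_maint·R ≈ 1743 × 2.34934 ≈ 4094.90 mg.

4095 mg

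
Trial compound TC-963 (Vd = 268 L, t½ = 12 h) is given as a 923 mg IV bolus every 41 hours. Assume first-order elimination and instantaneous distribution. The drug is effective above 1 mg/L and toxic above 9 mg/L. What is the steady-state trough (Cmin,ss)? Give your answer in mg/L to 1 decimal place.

Over one 41-h interval, 41/12 ≈ 3.4167 half-lives elapse, leaving f ≈ 0.0936 of each dose.
Accumulation ratio R = 1/(1 − f) ≈ 1/0.9064 ≈ 1.1033.
Single-dose peak C₀ = D/Vd = 923/268 ≈ 3.444 mg/L.
Cmax,ss = C₀/(1 − f) ≈ 3.444/0.9064 ≈ 3.800 mg/L.
One interval later, Cmin,ss = Cmax,ss·e^(−kτ) ≈ 3.800 × 0.0936 ≈ 0.356 mg/L.
Trough 0.4 mg/L vs MEC 1 mg/L: subtherapeutic.

0.4 mg/L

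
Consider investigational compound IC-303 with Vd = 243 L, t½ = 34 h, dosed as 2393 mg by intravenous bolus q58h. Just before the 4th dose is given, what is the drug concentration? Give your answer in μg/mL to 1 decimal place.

4.2 μg/mL

f = (1/2)^(τ/t½) = (1/2)^(58/34) ≈ 0.3065.
C₀ = D/Vd = 2393/243 ≈ 9.848 μg/mL.
Before the 4th dose, 3 doses have been given. Superposition: Cmin = C₀·(f + f² + … + f^3).
≈ 9.848 × (0.3065 + 0.0939 + 0.0288) ≈ 9.848 × 0.4292 ≈ 4.227 μg/mL.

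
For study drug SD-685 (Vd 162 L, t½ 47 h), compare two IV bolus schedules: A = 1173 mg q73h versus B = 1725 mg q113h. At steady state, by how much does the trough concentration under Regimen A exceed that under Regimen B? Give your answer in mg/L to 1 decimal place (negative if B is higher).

1.3 mg/L

Regimen A: f = (1/2)^(73/47) ≈ 0.3408; Cmin,ss = (1173/162)·f/(1−f) ≈ 3.743 mg/L.
Regimen B: f = (1/2)^(113/47) ≈ 0.1889; Cmin,ss = (1725/162)·f/(1−f) ≈ 2.480 mg/L.
Difference ≈ 3.743 − 2.480 ≈ 1.263 mg/L.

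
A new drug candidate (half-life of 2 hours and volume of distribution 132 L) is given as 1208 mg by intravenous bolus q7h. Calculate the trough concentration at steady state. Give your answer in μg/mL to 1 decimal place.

0.9 μg/mL

Over one 7-h interval, 7/2 ≈ 3.5 half-lives elapse, leaving f ≈ 0.0884 of each dose.
Accumulation ratio R = 1/(1 − f) ≈ 1/0.9116 ≈ 1.0970.
Single-dose peak C₀ = D/Vd = 1208/132 ≈ 9.152 μg/mL.
Cmax,ss = C₀/(1 − f) ≈ 9.152/0.9116 ≈ 10.039 μg/mL.
Steady-state trough Cmin,ss = Cmax,ss·f ≈ 10.039 × 0.0884 ≈ 0.887 μg/mL.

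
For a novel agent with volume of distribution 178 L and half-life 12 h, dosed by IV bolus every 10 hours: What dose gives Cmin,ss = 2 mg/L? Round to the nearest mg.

278 mg

τ/t½ = 10/12 ≈ 0.83333, so f = (1/2)^(10/12) ≈ 0.561231.
Cmin,ss = (D/Vd)·f/(1−f), so D = Cmin,ss·Vd·(1−f)/f.
D = 2 × 178 × (1−f)/f ≈ 2 × 178 × 0.78180 ≈ 278.32 mg.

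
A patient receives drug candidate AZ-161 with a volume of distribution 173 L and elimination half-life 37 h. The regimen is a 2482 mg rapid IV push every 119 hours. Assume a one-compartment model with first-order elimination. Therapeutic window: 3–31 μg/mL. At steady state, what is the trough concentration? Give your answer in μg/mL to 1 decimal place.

Over one 119-h interval, 119/37 ≈ 3.2162 half-lives elapse, leaving f ≈ 0.1076 of each dose.
At steady state, accumulation factor R = 1/(1 − e^(−kτ)) ≈ 1.1206.
Single-dose peak C₀ = D/Vd = 2482/173 ≈ 14.347 μg/mL.
Cmax,ss = C₀/(1 − f) ≈ 14.347/0.8924 ≈ 16.077 μg/mL.
Steady-state trough Cmin,ss = Cmax,ss·f ≈ 16.077 × 0.1076 ≈ 1.730 μg/mL.
Trough 1.7 μg/mL vs MEC 3 μg/mL: subtherapeutic.

1.7 μg/mL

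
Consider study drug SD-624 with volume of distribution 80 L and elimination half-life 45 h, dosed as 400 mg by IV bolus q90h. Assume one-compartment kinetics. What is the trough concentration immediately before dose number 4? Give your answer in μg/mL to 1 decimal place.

1.6 μg/mL

f = (1/2)^(τ/t½) = (1/2)^(90/45) ≈ 0.2500.
C₀ = D/Vd = 400/80 ≈ 5.000 μg/mL.
Before the 4th dose, 3 doses have been given. Superposition: Cmin = C₀·(f + f² + … + f^3).
≈ 5.000 × (0.2500 + 0.0625 + 0.0156) ≈ 5.000 × 0.3281 ≈ 1.641 μg/mL.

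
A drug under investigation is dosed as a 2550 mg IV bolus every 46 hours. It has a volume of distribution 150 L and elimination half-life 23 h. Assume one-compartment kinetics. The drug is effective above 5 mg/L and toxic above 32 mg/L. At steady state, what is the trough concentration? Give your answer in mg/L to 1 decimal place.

τ = 46 h = 2 half-lives, so f = (1/2)^2 = 0.25.
At steady state, R = 1/(1 − 0.25) = 4/3.
Single-dose peak C₀ = D/Vd = 2550/150 = 17 mg/L.
Steady-state peak Cmax,ss = C₀·R = 17 × 4/3 ≈ 22.667 mg/L.
Steady-state trough Cmin,ss = Cmax,ss·f ≈ 22.667 × 0.25 ≈ 5.667 mg/L.
Trough 5.7 mg/L vs MEC 5 mg/L: adequate.

5.7 mg/L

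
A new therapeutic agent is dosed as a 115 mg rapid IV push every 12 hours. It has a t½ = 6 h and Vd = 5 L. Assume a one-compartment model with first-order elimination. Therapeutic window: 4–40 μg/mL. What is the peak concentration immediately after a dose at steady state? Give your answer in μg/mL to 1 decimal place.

The dosing interval is 2 half-lives, so f = 2^(−2) = 0.25.
At steady state, R = 1/(1 − 0.25) = 4/3.
Single-dose peak C₀ = D/Vd = 115/5 = 23 μg/mL.
Steady-state peak Cmax,ss = C₀·R = 23 × 4/3 ≈ 30.667 μg/mL.
Peak 30.7 μg/mL vs MTC 40 μg/mL: below toxic threshold.

30.7 μg/mL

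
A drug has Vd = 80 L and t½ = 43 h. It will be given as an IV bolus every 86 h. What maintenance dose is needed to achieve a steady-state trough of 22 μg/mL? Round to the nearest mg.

τ/t½ = 86/43 ≈ 2, so f = (1/2)^(86/43) ≈ 0.250000.
Cmin,ss = (D/Vd)·f/(1−f), so D = Cmin,ss·Vd·(1−f)/f.
D = 22 × 80 × (1−f)/f ≈ 22 × 80 × 3.00000 ≈ 5280.00 mg.

5280 mg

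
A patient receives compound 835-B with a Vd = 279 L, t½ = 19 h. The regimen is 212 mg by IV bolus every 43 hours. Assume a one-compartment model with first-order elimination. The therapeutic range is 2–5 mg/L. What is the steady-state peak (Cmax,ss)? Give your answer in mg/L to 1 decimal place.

τ/t½ = 43/19 ≈ 2.2632, so fraction remaining f = (1/2)^(43/19) ≈ 0.2083.
At steady state, accumulation factor R = 1/(1 − e^(−kτ)) ≈ 1.2631.
Single-dose peak C₀ = D/Vd = 212/279 ≈ 0.760 mg/L.
Steady-state peak Cmax,ss = C₀·R ≈ 0.760 × 1.2631 ≈ 0.960 mg/L.
Peak 1.0 mg/L vs MTC 5 mg/L: below toxic threshold.

1.0 mg/L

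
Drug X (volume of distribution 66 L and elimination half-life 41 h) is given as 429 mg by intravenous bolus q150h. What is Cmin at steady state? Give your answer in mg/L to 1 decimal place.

k = ln2/t½ = ln2/41 ≈ 0.016906 h⁻¹; fraction remaining f = e^(−kτ) = e^(−0.016906×150) ≈ 0.0792.
Single-dose peak C₀ = D/Vd = 429/66 ≈ 6.500 mg/L.
Steady-state trough Cmin,ss = C₀·f/(1−f) ≈ 6.500 × 0.0792/0.9208 ≈ 0.559 mg/L.

0.6 mg/L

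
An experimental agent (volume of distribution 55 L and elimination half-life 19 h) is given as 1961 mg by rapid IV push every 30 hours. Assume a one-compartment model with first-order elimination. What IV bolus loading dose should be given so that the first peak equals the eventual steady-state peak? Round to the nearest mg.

f = (1/2)^(30/19) ≈ 0.334726; accumulation ratio R = 1/(1−f) ≈ 1.50314.
Loading dose to hit Cmax,ss on first dose: D_load = D_maint·R ≈ 1961 × 1.50314 ≈ 2947.66 mg.

2948 mg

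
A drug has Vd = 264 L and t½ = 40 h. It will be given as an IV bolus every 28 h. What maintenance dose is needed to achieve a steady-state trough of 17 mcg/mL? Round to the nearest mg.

τ/t½ = 28/40 ≈ 0.7, so f = (1/2)^(28/40) ≈ 0.615572.
Cmin,ss = (D/Vd)·f/(1−f), so D = Cmin,ss·Vd·(1−f)/f.
D = 17 × 264 × (1−f)/f ≈ 17 × 264 × 0.62451 ≈ 2802.80 mg.

2803 mg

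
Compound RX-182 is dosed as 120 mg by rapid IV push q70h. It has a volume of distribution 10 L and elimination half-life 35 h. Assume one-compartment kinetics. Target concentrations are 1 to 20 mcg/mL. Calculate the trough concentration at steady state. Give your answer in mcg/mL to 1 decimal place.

The dosing interval is 2 half-lives, so f = 2^(−2) = 0.25.
Accumulation ratio R = 1/(1 − f) = 1/0.75 = 4/3.
Single-dose peak C₀ = D/Vd = 120/10 = 12 mcg/mL.
Steady-state peak Cmax,ss = C₀·R = 12 × 4/3 ≈ 16.000 mcg/mL.
Steady-state trough Cmin,ss = Cmax,ss·f ≈ 16.000 × 0.25 ≈ 4.000 mcg/mL.
Trough 4.0 mcg/mL vs MEC 1 mcg/mL: adequate.

4.0 mcg/mL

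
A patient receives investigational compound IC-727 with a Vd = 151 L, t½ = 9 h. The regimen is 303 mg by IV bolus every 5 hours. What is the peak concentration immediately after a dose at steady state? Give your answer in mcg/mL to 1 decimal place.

6.3 mcg/mL

Over one 5-h interval, 5/9 ≈ 0.55556 half-lives elapse, leaving f ≈ 0.6804 of each dose.
At steady state, accumulation factor R = 1/(1 − e^(−kτ)) ≈ 3.1289.
Single-dose peak C₀ = D/Vd = 303/151 ≈ 2.007 mcg/mL.
Steady-state peak Cmax,ss = C₀·R ≈ 2.007 × 3.1289 ≈ 6.280 mcg/mL.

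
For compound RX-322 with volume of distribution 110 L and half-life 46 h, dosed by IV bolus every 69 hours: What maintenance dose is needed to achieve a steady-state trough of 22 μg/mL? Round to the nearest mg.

4425 mg

τ/t½ = 69/46 ≈ 1.5, so f = (1/2)^(69/46) ≈ 0.353553.
Cmin,ss = (D/Vd)·f/(1−f), so D = Cmin,ss·Vd·(1−f)/f.
D = 22 × 110 × (1−f)/f ≈ 22 × 110 × 1.82843 ≈ 4424.80 mg.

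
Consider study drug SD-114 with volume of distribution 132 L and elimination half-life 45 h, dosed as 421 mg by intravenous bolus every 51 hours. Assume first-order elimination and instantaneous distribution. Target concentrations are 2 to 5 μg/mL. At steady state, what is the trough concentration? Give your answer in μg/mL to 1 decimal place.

2.7 μg/mL

k = ln2/t½ = ln2/45 ≈ 0.015403 h⁻¹; fraction remaining f = e^(−kτ) = e^(−0.015403×51) ≈ 0.4559.
Accumulation ratio R = 1/(1 − f) ≈ 1/0.5441 ≈ 1.8379.
Single-dose peak C₀ = D/Vd = 421/132 ≈ 3.189 μg/mL.
Cmax,ss = C₀/(1 − f) ≈ 3.189/0.5441 ≈ 5.861 μg/mL.
Steady-state trough Cmin,ss = Cmax,ss·f ≈ 5.861 × 0.4559 ≈ 2.672 μg/mL.
Trough 2.7 μg/mL vs MEC 2 μg/mL: adequate.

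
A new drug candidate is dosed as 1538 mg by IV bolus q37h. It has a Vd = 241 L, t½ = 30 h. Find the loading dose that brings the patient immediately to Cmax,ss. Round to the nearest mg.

f = (1/2)^(37/30) ≈ 0.425334; accumulation ratio R = 1/(1−f) ≈ 1.74014.
Loading dose to hit Cmax,ss on first dose: D_load = D_maint·R ≈ 1538 × 1.74014 ≈ 2676.34 mg.

2676 mg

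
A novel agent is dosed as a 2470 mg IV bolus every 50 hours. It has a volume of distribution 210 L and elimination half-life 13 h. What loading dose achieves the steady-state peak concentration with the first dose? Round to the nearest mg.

f = (1/2)^(50/13) ≈ 0.069533; accumulation ratio R = 1/(1−f) ≈ 1.07473.
Loading dose to hit Cmax,ss on first dose: D_load = D_maint·R ≈ 2470 × 1.07473 ≈ 2654.58 mg.

2655 mg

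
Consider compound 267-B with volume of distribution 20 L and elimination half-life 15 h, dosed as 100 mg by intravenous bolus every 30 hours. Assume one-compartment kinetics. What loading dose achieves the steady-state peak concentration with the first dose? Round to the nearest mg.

f = (1/2)^(30/15) ≈ 0.250000; accumulation ratio R = 1/(1−f) ≈ 1.33333.
Loading dose to hit Cmax,ss on first dose: D_load = D_maint·R ≈ 100 × 1.33333 ≈ 133.33 mg.

133 mg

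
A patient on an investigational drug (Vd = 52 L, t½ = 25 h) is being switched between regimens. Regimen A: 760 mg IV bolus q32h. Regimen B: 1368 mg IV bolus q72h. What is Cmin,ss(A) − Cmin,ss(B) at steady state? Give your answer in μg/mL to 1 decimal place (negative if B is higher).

6.1 μg/mL

Regimen A: f = (1/2)^(32/25) ≈ 0.4118; Cmin,ss = (760/52)·f/(1−f) ≈ 10.232 μg/mL.
Regimen B: f = (1/2)^(72/25) ≈ 0.1358; Cmin,ss = (1368/52)·f/(1−f) ≈ 4.134 μg/mL.
Difference ≈ 10.232 − 4.134 ≈ 6.098 μg/mL.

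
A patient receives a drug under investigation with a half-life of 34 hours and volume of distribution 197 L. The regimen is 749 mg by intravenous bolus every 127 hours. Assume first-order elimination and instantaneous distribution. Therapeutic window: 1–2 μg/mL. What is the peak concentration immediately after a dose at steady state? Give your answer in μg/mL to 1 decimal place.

4.1 μg/mL

Over one 127-h interval, 127/34 ≈ 3.7353 half-lives elapse, leaving f ≈ 0.0751 of each dose.
At steady state, accumulation factor R = 1/(1 − e^(−kτ)) ≈ 1.0812.
Each bolus raises the concentration by D/Vd = 749/197 ≈ 3.802 μg/mL.
Steady-state peak Cmax,ss = C₀·R ≈ 3.802 × 1.0812 ≈ 4.111 μg/mL.
Peak 4.1 μg/mL vs MTC 2 μg/mL: exceeds toxic threshold.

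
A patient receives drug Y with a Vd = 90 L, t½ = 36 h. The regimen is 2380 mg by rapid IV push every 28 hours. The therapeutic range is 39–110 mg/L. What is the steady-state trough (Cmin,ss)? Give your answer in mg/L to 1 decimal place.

k = ln2/t½ = ln2/36 ≈ 0.019254 h⁻¹; fraction remaining f = e^(−kτ) = e^(−0.019254×28) ≈ 0.5833.
At steady state, accumulation factor R = 1/(1 − e^(−kτ)) ≈ 2.3998.
Each bolus raises the concentration by D/Vd = 2380/90 ≈ 26.444 mg/L.
Cmax,ss = C₀/(1 − f) ≈ 26.444/0.4167 ≈ 63.461 mg/L.
One interval later, Cmin,ss = Cmax,ss·e^(−kτ) ≈ 63.461 × 0.5833 ≈ 37.017 mg/L.
Trough 37.0 mg/L vs MEC 39 mg/L: subtherapeutic.

37.0 mg/L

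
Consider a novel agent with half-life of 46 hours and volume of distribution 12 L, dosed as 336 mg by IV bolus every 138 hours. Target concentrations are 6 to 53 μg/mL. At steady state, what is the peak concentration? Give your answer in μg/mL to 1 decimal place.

The dosing interval is 3 half-lives, so f = 2^(−3) = 0.125.
Accumulation ratio R = 1/(1 − f) = 1/0.875 = 8/7.
Single-dose peak C₀ = D/Vd = 336/12 = 28 μg/mL.
Steady-state peak Cmax,ss = C₀·R = 28 × 8/7 ≈ 32.000 μg/mL.
Peak 32.0 μg/mL vs MTC 53 μg/mL: below toxic threshold.

32.0 μg/mL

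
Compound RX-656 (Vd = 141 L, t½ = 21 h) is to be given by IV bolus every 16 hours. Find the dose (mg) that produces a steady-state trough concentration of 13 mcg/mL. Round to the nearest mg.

τ/t½ = 16/21 ≈ 0.7619, so f = (1/2)^(16/21) ≈ 0.589717.
Cmin,ss = (D/Vd)·f/(1−f), so D = Cmin,ss·Vd·(1−f)/f.
D = 13 × 141 × (1−f)/f ≈ 13 × 141 × 0.69573 ≈ 1275.27 mg.

1275 mg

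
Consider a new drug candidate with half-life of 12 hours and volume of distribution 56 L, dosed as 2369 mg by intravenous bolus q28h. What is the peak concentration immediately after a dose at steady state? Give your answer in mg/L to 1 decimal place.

τ/t½ = 28/12 ≈ 2.3333, so fraction remaining f = (1/2)^(28/12) ≈ 0.1984.
At steady state, accumulation factor R = 1/(1 − e^(−kτ)) ≈ 1.2475.
Each bolus raises the concentration by D/Vd = 2369/56 ≈ 42.304 mg/L.
Steady-state peak Cmax,ss = C₀·R ≈ 42.304 × 1.2475 ≈ 52.774 mg/L.

52.8 mg/L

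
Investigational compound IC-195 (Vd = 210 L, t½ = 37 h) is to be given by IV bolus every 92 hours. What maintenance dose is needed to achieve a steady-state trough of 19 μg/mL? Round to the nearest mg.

τ/t½ = 92/37 ≈ 2.4865, so f = (1/2)^(92/37) ≈ 0.178440.
Cmin,ss = (D/Vd)·f/(1−f), so D = Cmin,ss·Vd·(1−f)/f.
D = 19 × 210 × (1−f)/f ≈ 19 × 210 × 4.60412 ≈ 18370.44 mg.

18370 mg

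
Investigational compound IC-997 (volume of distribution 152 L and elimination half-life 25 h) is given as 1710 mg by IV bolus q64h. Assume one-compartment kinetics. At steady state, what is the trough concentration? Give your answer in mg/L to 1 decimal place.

Over one 64-h interval, 64/25 ≈ 2.56 half-lives elapse, leaving f ≈ 0.1696 of each dose.
Each bolus raises the concentration by D/Vd = 1710/152 ≈ 11.250 mg/L.
Steady-state trough Cmin,ss = C₀·f/(1−f) ≈ 11.250 × 0.1696/0.8304 ≈ 2.298 mg/L.

2.3 mg/L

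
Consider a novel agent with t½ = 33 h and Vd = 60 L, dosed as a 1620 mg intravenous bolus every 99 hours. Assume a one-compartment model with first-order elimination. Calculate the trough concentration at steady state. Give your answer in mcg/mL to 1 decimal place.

The dosing interval is 3 half-lives, so f = 2^(−3) = 0.125.
Accumulation ratio R = 1/(1 − f) = 1/0.875 = 8/7.
Single-dose peak C₀ = D/Vd = 1620/60 = 27 mcg/mL.
Steady-state peak Cmax,ss = C₀·R = 27 × 8/7 ≈ 30.857 mcg/mL.
Steady-state trough Cmin,ss = Cmax,ss·f ≈ 30.857 × 0.125 ≈ 3.857 mcg/mL.

3.9 mcg/mL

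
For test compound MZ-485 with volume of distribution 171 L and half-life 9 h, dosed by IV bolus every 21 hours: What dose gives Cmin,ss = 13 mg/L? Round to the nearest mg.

τ/t½ = 21/9 ≈ 2.3333, so f = (1/2)^(21/9) ≈ 0.198425.
Cmin,ss = (D/Vd)·f/(1−f), so D = Cmin,ss·Vd·(1−f)/f.
D = 13 × 171 × (1−f)/f ≈ 13 × 171 × 4.03969 ≈ 8980.23 mg.

8980 mg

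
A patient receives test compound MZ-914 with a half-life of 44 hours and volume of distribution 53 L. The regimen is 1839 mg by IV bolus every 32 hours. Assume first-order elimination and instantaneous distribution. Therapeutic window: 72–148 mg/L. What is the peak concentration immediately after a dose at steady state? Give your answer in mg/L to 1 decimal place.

τ/t½ = 32/44 ≈ 0.72727, so fraction remaining f = (1/2)^(32/44) ≈ 0.6040.
At steady state, accumulation factor R = 1/(1 − e^(−kτ)) ≈ 2.5253.
Each bolus raises the concentration by D/Vd = 1839/53 ≈ 34.698 mg/L.
Cmax,ss = C₀/(1 − f) ≈ 34.698/0.3960 ≈ 87.621 mg/L.
Peak 87.6 mg/L vs MTC 148 mg/L: below toxic threshold.

87.6 mg/L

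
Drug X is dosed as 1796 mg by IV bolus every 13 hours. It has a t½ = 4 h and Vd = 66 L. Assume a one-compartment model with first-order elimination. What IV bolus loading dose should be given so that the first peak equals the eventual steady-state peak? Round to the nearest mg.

f = (1/2)^(13/4) ≈ 0.105112; accumulation ratio R = 1/(1−f) ≈ 1.11746.
Loading dose to hit Cmax,ss on first dose: D_load = D_maint·R ≈ 1796 × 1.11746 ≈ 2006.96 mg.

2007 mg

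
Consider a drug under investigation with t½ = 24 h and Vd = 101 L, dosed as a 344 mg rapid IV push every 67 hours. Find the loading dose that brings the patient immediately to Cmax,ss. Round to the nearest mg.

f = (1/2)^(67/24) ≈ 0.144419; accumulation ratio R = 1/(1−f) ≈ 1.16880.
Loading dose to hit Cmax,ss on first dose: D_load = D_maint·R ≈ 344 × 1.16880 ≈ 402.07 mg.

402 mg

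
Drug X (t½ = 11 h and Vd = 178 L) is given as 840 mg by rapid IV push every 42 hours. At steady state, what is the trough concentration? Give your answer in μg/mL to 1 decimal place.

Over one 42-h interval, 42/11 ≈ 3.8182 half-lives elapse, leaving f ≈ 0.0709 of each dose.
Each bolus raises the concentration by D/Vd = 840/178 ≈ 4.719 μg/mL.
Steady-state trough Cmin,ss = C₀·f/(1−f) ≈ 4.719 × 0.0709/0.9291 ≈ 0.360 μg/mL.

0.4 μg/mL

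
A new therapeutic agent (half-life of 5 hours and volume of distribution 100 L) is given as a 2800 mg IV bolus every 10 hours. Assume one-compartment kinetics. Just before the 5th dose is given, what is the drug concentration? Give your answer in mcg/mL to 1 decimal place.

f = (1/2)^(τ/t½) = (1/2)^(10/5) ≈ 0.2500.
C₀ = D/Vd = 2800/100 ≈ 28.000 mcg/mL.
Before the 5th dose, 4 doses have been given. Superposition: Cmin = C₀·(f + f² + … + f^4).
≈ 28.000 × (0.2500 + 0.0625 + 0.0156 + 0.0039) ≈ 28.000 × 0.3320 ≈ 9.296 mcg/mL.

9.3 mcg/mL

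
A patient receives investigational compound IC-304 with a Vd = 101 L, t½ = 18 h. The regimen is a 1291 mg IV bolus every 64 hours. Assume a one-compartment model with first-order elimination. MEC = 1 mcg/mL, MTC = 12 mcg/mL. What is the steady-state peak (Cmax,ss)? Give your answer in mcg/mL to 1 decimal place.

14.0 mcg/mL

τ/t½ = 64/18 ≈ 3.5556, so fraction remaining f = (1/2)^(64/18) ≈ 0.0850.
Accumulation ratio R = 1/(1 − f) ≈ 1/0.9150 ≈ 1.0929.
Single-dose peak C₀ = D/Vd = 1291/101 ≈ 12.782 mcg/mL.
Cmax,ss = C₀/(1 − f) ≈ 12.782/0.9150 ≈ 13.969 mcg/mL.
Peak 14.0 mcg/mL vs MTC 12 mcg/mL: exceeds toxic threshold.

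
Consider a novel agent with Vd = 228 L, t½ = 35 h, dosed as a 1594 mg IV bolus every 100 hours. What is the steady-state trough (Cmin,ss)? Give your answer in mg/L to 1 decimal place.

1.1 mg/L

k = ln2/t½ = ln2/35 ≈ 0.019804 h⁻¹; fraction remaining f = e^(−kτ) = e^(−0.019804×100) ≈ 0.1380.
At steady state, accumulation factor R = 1/(1 − e^(−kτ)) ≈ 1.1601.
Each bolus raises the concentration by D/Vd = 1594/228 ≈ 6.991 mg/L.
Steady-state peak Cmax,ss = C₀·R ≈ 6.991 × 1.1601 ≈ 8.110 mg/L.
Steady-state trough Cmin,ss = Cmax,ss·f ≈ 8.110 × 0.1380 ≈ 1.119 mg/L.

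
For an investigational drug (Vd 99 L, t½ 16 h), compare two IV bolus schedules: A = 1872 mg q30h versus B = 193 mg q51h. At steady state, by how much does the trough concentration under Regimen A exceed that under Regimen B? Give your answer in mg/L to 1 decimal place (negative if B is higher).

6.8 mg/L

Regimen A: f = (1/2)^(30/16) ≈ 0.2726; Cmin,ss = (1872/99)·f/(1−f) ≈ 7.086 mg/L.
Regimen B: f = (1/2)^(51/16) ≈ 0.1098; Cmin,ss = (193/99)·f/(1−f) ≈ 0.240 mg/L.
Difference ≈ 7.086 − 0.240 ≈ 6.846 mg/L.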